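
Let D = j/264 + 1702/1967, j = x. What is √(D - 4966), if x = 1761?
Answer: I*√37141655783694/86548 ≈ 70.416*I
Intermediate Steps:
j = 1761
D = 1304405/173096 (D = 1761/264 + 1702/1967 = 1761*(1/264) + 1702*(1/1967) = 587/88 + 1702/1967 = 1304405/173096 ≈ 7.5357)
√(D - 4966) = √(1304405/173096 - 4966) = √(-858290331/173096) = I*√37141655783694/86548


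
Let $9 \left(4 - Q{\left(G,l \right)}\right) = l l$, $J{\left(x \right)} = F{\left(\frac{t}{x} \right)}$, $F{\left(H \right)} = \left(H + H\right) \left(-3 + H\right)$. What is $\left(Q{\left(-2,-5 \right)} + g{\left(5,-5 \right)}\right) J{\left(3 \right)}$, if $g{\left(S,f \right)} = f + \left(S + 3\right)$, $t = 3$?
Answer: $- \frac{152}{9} \approx -16.889$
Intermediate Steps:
$F{\left(H \right)} = 2 H \left(-3 + H\right)$
$J{\left(x \right)} = \frac{6 \left(-3 + \frac{3}{x}\right)}{x}$ ($J{\left(x \right)} = 2 \frac{3}{x} \left(-3 + \frac{3}{x}\right) = \frac{6 \left(-3 + \frac{3}{x}\right)}{x}$)
$Q{\left(G,l \right)} = 4 - \frac{l^{2}}{9}$ ($Q{\left(G,l \right)} = 4 - \frac{l l}{9} = 4 - \frac{l^{2}}{9}$)
$g{\left(S,f \right)} = 3 + S + f$ ($g{\left(S,f \right)} = f + \left(3 + S\right) = 3 + S + f$)
$\left(Q{\left(-2,-5 \right)} + g{\left(5,-5 \right)}\right) J{\left(3 \right)} = \left(\left(4 - \frac{\left(-5\right)^{2}}{9}\right) + \left(3 + 5 - 5\right)\right) \frac{18 \left(1 - 3\right)}{9} = \left(\left(4 - \frac{25}{9}\right) + 3\right) 18 \cdot \frac{1}{9} \left(1 - 3\right) = \left(\left(4 - \frac{25}{9}\right) + 3\right) 18 \cdot \frac{1}{9} \left(-2\right) = \left(\frac{11}{9} + 3\right) \left(-4\right) = \frac{38}{9} \left(-4\right) = - \frac{152}{9}$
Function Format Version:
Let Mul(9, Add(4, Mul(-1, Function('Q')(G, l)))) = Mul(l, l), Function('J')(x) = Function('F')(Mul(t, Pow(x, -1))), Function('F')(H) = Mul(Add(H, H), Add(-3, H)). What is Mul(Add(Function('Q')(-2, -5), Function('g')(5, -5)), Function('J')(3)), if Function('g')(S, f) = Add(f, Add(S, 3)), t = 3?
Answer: Rational(-152, 9) ≈ -16.889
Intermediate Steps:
Function('F')(H) = Mul(2, H, Add(-3, H)) (Function('F')(H) = Mul(Mul(2, H), Add(-3, H)) = Mul(2, H, Add(-3, H)))
Function('J')(x) = Mul(6, Pow(x, -1), Add(-3, Mul(3, Pow(x, -1)))) (Function('J')(x) = Mul(2, Mul(3, Pow(x, -1)), Add(-3, Mul(3, Pow(x, -1)))) = Mul(6, Pow(x, -1), Add(-3, Mul(3, Pow(x, -1)))))
Function('Q')(G, l) = Add(4, Mul(Rational(-1, 9), Pow(l, 2))) (Function('Q')(G, l) = Add(4, Mul(Rational(-1, 9), Mul(l, l))) = Add(4, Mul(Rational(-1, 9), Pow(l, 2))))
Function('g')(S, f) = Add(3, S, f) (Function('g')(S, f) = Add(f, Add(3, S)) = Add(3, S, f))
Mul(Add(Function('Q')(-2, -5), Function('g')(5, -5)), Function('J')(3)) = Mul(Add(Add(4, Mul(Rational(-1, 9), Pow(-5, 2))), Add(3, 5, -5)), Mul(18, Pow(3, -2), Add(1, Mul(-1, 3)))) = Mul(Add(Add(4, Mul(Rational(-1, 9), 25)), 3), Mul(18, Rational(1, 9), Add(1, -3))) = Mul(Add(Add(4, Rational(-25, 9)), 3), Mul(18, Rational(1, 9), -2)) = Mul(Add(Rational(11, 9), 3), -4) = Mul(Rational(38, 9), -4) = Rational(-152, 9)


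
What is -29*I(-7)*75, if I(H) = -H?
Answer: -15225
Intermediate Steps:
-29*I(-7)*75 = -(-29)*(-7)*75 = -29*7*75 = -203*75 = -15225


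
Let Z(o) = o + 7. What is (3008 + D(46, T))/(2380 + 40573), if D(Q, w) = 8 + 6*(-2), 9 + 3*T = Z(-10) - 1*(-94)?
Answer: 3004/42953 ≈ 0.069937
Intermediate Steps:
Z(o) = 7 + o
T = 82/3 (T = -3 + ((7 - 10) - 1*(-94))/3 = -3 + (-3 + 94)/3 = -3 + (⅓)*91 = -3 + 91/3 = 82/3 ≈ 27.333)
D(Q, w) = -4 (D(Q, w) = 8 - 12 = -4)
(3008 + D(46, T))/(2380 + 40573) = (3008 - 4)/(2380 + 40573) = 3004/42953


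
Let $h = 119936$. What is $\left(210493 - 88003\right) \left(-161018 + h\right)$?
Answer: $-5032134180$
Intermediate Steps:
$\left(210493 - 88003\right) \left(-161018 + h\right) = \left(210493 - 88003\right) \left(-161018 + 119936\right) = 122490 \left(-41082\right) = -5032134180$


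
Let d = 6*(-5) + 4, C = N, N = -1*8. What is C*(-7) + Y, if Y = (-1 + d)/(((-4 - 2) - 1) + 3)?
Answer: 251/4 ≈ 62.750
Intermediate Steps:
N = -8
C = -8
d = -26 (d = -30 + 4 = -26)
Y = 27/4 (Y = (-1 - 26)/(((-4 - 2) - 1) + 3) = -27/((-6 - 1) + 3) = -27/(-7 + 3) = -27/(-4) = -27*(-¼) = 27/4 ≈ 6.7500)
C*(-7) + Y = -8*(-7) + 27/4 = 56 + 27/4 = 251/4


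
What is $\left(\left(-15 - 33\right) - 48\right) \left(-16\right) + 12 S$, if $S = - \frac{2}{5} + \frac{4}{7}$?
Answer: $\frac{53832}{35} \approx 1538.1$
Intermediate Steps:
$S = \frac{6}{35}$ ($S = \left(-2\right) \frac{1}{5} + 4 \cdot \frac{1}{7} = - \frac{2}{5} + \frac{4}{7} = \frac{6}{35} \approx 0.17143$)
$\left(\left(-15 - 33\right) - 48\right) \left(-16\right) + 12 S = \left(\left(-15 - 33\right) - 48\right) \left(-16\right) + 12 \cdot \frac{6}{35} = \left(-48 - 48\right) \left(-16\right) + \frac{72}{35} = \left(-96\right) \left(-16\right) + \frac{72}{35} = 1536 + \frac{72}{35} = \frac{53832}{35}$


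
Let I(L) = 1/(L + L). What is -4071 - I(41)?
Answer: -333823/82 ≈ -4071.0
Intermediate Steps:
I(L) = 1/(2*L)
-4071 - I(41) = -4071 - 1/(2*41) = -4071 - 1*1/82 = -4071 - 1/82 = -333823/82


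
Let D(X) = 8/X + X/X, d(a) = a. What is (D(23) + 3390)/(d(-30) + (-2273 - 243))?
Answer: -78001/58558 ≈ -1.3320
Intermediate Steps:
D(X) = 1 + 8/X (D(X) = 8/X + 1 = 1 + 8/X)
(D(23) + 3390)/(d(-30) + (-2273 - 243)) = ((8 + 23)/23 + 3390)/(-30 + (-2273 - 243)) = ((1/23)*31 + 3390)/(-30 - 2516) = (31/23 + 3390)/(-2546) = (78001/23)*(-1/2546) = -78001/58558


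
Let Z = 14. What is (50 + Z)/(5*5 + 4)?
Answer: 64/29 ≈ 2.2069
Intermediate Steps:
(50 + Z)/(5*5 + 4) = (50 + 14)/(5*5 + 4) = 64/(25 + 4) = 64/29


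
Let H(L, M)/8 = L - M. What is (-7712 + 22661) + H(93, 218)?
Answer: 13949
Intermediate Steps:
H(L, M) = -8*M + 8*L (H(L, M) = 8*(L - M) = -8*M + 8*L)
(-7712 + 22661) + H(93, 218) = (-7712 + 22661) + (-8*218 + 8*93) = 14949 + (-1744 + 744) = 14949 - 1000 = 13949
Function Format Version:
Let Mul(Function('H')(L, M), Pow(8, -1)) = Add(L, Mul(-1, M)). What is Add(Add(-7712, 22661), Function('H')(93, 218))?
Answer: 13949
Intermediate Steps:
Function('H')(L, M) = Add(Mul(-8, M), Mul(8, L)) (Function('H')(L, M) = Mul(8, Add(L, Mul(-1, M))) = Add(Mul(-8, M), Mul(8, L)))
Add(Add(-7712, 22661), Function('H')(93, 218)) = Add(Add(-7712, 22661), Add(Mul(-8, 218), Mul(8, 93))) = Add(14949, Add(-1744, 744)) = Add(14949, -1000) = 13949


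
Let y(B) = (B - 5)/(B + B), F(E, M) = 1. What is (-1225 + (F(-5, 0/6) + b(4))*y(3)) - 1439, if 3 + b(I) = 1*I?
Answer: -7994/3 ≈ -2664.7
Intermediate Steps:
y(B) = (-5 + B)/(2*B) (y(B) = (-5 + B)/((2*B)) = (-5 + B)*(1/(2*B)) = (-5 + B)/(2*B))
b(I) = -3 + I (b(I) = -3 + 1*I = -3 + I)
(-1225 + (F(-5, 0/6) + b(4))*y(3)) - 1439 = (-1225 + (1 + (-3 + 4))*((½)*(-5 + 3)/3)) - 1439 = (-1225 + (1 + 1)*((½)*(⅓)*(-2))) - 1439 = (-1225 + 2*(-⅓)) - 1439 = (-1225 - ⅔) - 1439 = -3677/3 - 1439 = -7994/3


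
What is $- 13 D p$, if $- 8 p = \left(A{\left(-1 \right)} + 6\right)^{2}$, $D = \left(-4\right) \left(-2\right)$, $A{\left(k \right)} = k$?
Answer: $325$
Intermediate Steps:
$D = 8$
$p = - \frac{25}{8}$ ($p = - \frac{\left(-1 + 6\right)^{2}}{8} = - \frac{5^{2}}{8} = \left(- \frac{1}{8}\right) 25 = - \frac{25}{8} \approx -3.125$)
$- 13 D p = \left(-13\right) 8 \left(- \frac{25}{8}\right) = \left(-104\right) \left(- \frac{25}{8}\right) = 325$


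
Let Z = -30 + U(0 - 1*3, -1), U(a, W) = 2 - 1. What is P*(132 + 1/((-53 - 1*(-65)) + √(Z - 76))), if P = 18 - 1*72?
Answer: 54*(-132*√105 + 1585*I)/(√105 - 12*I) ≈ -7130.6 + 2.2222*I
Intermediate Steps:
P = -54 (P = 18 - 72 = -54)
U(a, W) = 1
Z = -29 (Z = -30 + 1 = -29)
P*(132 + 1/((-53 - 1*(-65)) + √(Z - 76))) = -54*(132 + 1/((-53 - 1*(-65)) + √(-29 - 76))) = -54*(132 + 1/((-53 + 65) + √(-105))) = -54*(132 + 1/(12 + I*√105)) = -7128 - 54/(12 + I*√105)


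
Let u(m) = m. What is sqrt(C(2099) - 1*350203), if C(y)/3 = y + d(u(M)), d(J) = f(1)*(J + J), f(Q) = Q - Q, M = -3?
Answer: I*sqrt(343906) ≈ 586.43*I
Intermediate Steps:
f(Q) = 0
d(J) = 0 (d(J) = 0*(J + J) = 0*(2*J) = 0)
C(y) = 3*y (C(y) = 3*(y + 0) = 3*y)
sqrt(C(2099) - 1*350203) = sqrt(3*2099 - 1*350203) = sqrt(6297 - 350203) = sqrt(-343906) = I*sqrt(343906)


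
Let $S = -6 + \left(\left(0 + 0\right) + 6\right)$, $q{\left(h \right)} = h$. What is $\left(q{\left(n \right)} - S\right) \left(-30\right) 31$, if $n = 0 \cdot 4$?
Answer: $0$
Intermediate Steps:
$n = 0$
$S = 0$ ($S = -6 + \left(0 + 6\right) = -6 + 6 = 0$)
$\left(q{\left(n \right)} - S\right) \left(-30\right) 31 = \left(0 - 0\right) \left(-30\right) 31 = \left(0 + 0\right) \left(-30\right) 31 = 0 \left(-30\right) 31 = 0 \cdot 31 = 0$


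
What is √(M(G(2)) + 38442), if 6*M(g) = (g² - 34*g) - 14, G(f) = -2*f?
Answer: 7*√785 ≈ 196.13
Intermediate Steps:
M(g) = -7/3 - 17*g/3 + g²/6 (M(g) = ((g² - 34*g) - 14)/6 = (-14 + g² - 34*g)/6 = -7/3 - 17*g/3 + g²/6)
√(M(G(2)) + 38442) = √((-7/3 - (-34)*2/3 + (-2*2)²/6) + 38442) = √((-7/3 - 17/3*(-4) + (⅙)*(-4)²) + 38442) = √((-7/3 + 68/3 + (⅙)*16) + 38442) = √((-7/3 + 68/3 + 8/3) + 38442) = √(23 + 38442) = √38465 = 7*√785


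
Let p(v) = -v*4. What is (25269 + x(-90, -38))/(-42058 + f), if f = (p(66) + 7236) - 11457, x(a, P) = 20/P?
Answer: -480101/884317 ≈ -0.54291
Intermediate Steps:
p(v) = -4*v
f = -4485 (f = (-4*66 + 7236) - 11457 = (-264 + 7236) - 11457 = 6972 - 11457 = -4485)
(25269 + x(-90, -38))/(-42058 + f) = (25269 + 20/(-38))/(-42058 - 4485) = (25269 + 20*(-1/38))/(-46543) = (25269 - 10/19)*(-1/46543) = (480101/19)*(-1/46543) = -480101/884317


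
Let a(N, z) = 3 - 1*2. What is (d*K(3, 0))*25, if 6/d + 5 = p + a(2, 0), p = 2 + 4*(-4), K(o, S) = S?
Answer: 0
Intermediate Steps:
p = -14 (p = 2 - 16 = -14)
a(N, z) = 1 (a(N, z) = 3 - 2 = 1)
d = -⅓ (d = 6/(-5 + (-14 + 1)) = 6/(-5 - 13) = 6/(-18) = 6*(-1/18) = -⅓ ≈ -0.33333)
(d*K(3, 0))*25 = -⅓*0*25 = 0*25 = 0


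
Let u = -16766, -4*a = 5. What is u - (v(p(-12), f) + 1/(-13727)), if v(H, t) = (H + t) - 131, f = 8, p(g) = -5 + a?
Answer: -913490665/54908 ≈ -16637.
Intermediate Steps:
a = -5/4 (a = -¼*5 = -5/4 ≈ -1.2500)
p(g) = -25/4 (p(g) = -5 - 5/4 = -25/4)
v(H, t) = -131 + H + t
u - (v(p(-12), f) + 1/(-13727)) = -16766 - ((-131 - 25/4 + 8) + 1/(-13727)) = -16766 - (-517/4 - 1/13727) = -16766 - 1*(-7096863/54908) = -16766 + 7096863/54908 = -913490665/54908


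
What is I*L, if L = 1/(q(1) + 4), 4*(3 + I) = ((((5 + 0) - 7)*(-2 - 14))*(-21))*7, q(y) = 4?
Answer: -1179/8 ≈ -147.38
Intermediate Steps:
I = -1179 (I = -3 + (((((5 + 0) - 7)*(-2 - 14))*(-21))*7)/4 = -3 + ((((5 - 7)*(-16))*(-21))*7)/4 = -3 + ((-2*(-16)*(-21))*7)/4 = -3 + ((32*(-21))*7)/4 = -3 + (-672*7)/4 = -3 + (¼)*(-4704) = -3 - 1176 = -1179)
L = ⅛ (L = 1/(4 + 4) = 1/8 = ⅛ ≈ 0.12500)
I*L = -1179*⅛ = -1179/8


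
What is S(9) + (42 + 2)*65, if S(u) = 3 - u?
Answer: 2854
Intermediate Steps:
S(9) + (42 + 2)*65 = (3 - 1*9) + (42 + 2)*65 = (3 - 9) + 44*65 = -6 + 2860 = 2854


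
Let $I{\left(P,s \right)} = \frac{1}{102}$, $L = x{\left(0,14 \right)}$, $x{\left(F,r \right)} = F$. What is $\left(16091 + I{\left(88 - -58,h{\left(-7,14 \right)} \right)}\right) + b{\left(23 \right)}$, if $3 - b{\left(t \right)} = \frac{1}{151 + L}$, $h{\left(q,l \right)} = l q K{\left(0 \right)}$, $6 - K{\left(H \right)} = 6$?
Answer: $\frac{247879837}{15402} \approx 16094.0$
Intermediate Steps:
$K{\left(H \right)} = 0$ ($K{\left(H \right)} = 6 - 6 = 0$)
$h{\left(q,l \right)} = 0$ ($h{\left(q,l \right)} = l q 0 = 0$)
$L = 0$
$b{\left(t \right)} = \frac{452}{151}$ ($b{\left(t \right)} = 3 - \frac{1}{151 + 0} = 3 - \frac{1}{151} = \frac{452}{151}$)
$I{\left(P,s \right)} = \frac{1}{102}$
$\left(16091 + I{\left(88 - -58,h{\left(-7,14 \right)} \right)}\right) + b{\left(23 \right)} = \left(16091 + \frac{1}{102}\right) + \frac{452}{151} = \frac{1641283}{102} + \frac{452}{151} = \frac{247879837}{15402}$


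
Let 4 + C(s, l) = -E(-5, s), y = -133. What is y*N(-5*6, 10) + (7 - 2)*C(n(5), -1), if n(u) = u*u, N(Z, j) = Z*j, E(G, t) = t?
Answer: 39755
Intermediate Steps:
n(u) = u²
C(s, l) = -4 - s
y*N(-5*6, 10) + (7 - 2)*C(n(5), -1) = -133*(-5*6)*10 + (7 - 2)*(-4 - 1*5²) = -(-3990)*10 + 5*(-4 - 1*25) = -133*(-300) + 5*(-4 - 25) = 39900 + 5*(-29) = 39900 - 145 = 39755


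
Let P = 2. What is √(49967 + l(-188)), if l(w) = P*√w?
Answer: √(49967 + 4*I*√47) ≈ 223.53 + 0.0613*I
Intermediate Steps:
l(w) = 2*√w
√(49967 + l(-188)) = √(49967 + 2*√(-188)) = √(49967 + 2*(2*I*√47)) = √(49967 + 4*I*√47)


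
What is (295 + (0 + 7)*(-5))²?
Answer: 67600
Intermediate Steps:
(295 + (0 + 7)*(-5))² = (295 + 7*(-5))² = (295 - 35)² = 260² = 67600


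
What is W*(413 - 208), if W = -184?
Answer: -37720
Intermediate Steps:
W*(413 - 208) = -184*(413 - 208) = -184*205 = -37720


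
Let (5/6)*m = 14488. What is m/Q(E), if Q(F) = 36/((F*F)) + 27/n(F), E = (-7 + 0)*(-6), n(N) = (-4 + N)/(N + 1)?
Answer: 161859936/284635 ≈ 568.66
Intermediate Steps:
n(N) = (-4 + N)/(1 + N)
m = 86928/5 (m = (6/5)*14488 = 86928/5 ≈ 17386.)
E = 42 (E = -7*(-6) = 42)
Q(F) = 36/F² + 27*(1 + F)/(-4 + F) (Q(F) = 36/((F*F)) + 27/(((-4 + F)/(1 + F))) = 36/(F²) + 27*((1 + F)/(-4 + F)) = 36/F² + 27*(1 + F)/(-4 + F))
m/Q(E) = 86928/(5*((9*(-16 + 4*42 + 3*42²*(1 + 42))/(42²*(-4 + 42))))) = 86928/(5*((9*(1/1764)*(-16 + 168 + 3*1764*43)/38))) = 86928/(5*((9*(1/1764)*(1/38)*(-16 + 168 + 227556)))) = 86928/(5*((9*(1/1764)*(1/38)*227708))) = 86928/(5*(56927/1862)) = (86928/5)*(1862/56927) = 161859936/284635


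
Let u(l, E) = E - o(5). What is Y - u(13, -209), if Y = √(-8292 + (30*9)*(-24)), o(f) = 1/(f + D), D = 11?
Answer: 3345/16 + 2*I*√3693 ≈ 209.06 + 121.54*I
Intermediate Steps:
o(f) = 1/(11 + f) (o(f) = 1/(f + 11) = 1/(11 + f))
u(l, E) = -1/16 + E (u(l, E) = E - 1/(11 + 5) = E - 1/16 = -1/16 + E)
Y = 2*I*√3693 (Y = √(-8292 + 270*(-24)) = √(-8292 - 6480) = √(-14772) = 2*I*√3693 ≈ 121.54*I)
Y - u(13, -209) = 2*I*√3693 - (-1/16 - 209) = 2*I*√3693 - 1*(-3345/16) = 2*I*√3693 + 3345/16 = 3345/16 + 2*I*√3693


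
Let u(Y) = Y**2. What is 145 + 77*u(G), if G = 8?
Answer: 5073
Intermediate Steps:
145 + 77*u(G) = 145 + 77*8**2 = 145 + 77*64 = 145 + 4928 = 5073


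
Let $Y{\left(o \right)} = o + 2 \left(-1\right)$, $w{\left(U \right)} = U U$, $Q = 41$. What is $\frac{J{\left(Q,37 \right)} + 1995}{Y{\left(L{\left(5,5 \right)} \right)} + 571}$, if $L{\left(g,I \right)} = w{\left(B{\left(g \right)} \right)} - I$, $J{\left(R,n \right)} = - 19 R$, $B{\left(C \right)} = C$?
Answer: $\frac{64}{31} \approx 2.0645$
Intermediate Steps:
$w{\left(U \right)} = U^{2}$
$L{\left(g,I \right)} = g^{2} - I$
$Y{\left(o \right)} = -2 + o$ ($Y{\left(o \right)} = o - 2 = -2 + o$)
$\frac{J{\left(Q,37 \right)} + 1995}{Y{\left(L{\left(5,5 \right)} \right)} + 571} = \frac{\left(-19\right) 41 + 1995}{\left(-2 + \left(5^{2} - 5\right)\right) + 571} = \frac{-779 + 1995}{\left(-2 + \left(25 - 5\right)\right) + 571} = \frac{1216}{\left(-2 + 20\right) + 571} = \frac{1216}{18 + 571} = \frac{1216}{589} = 1216 \cdot \frac{1}{589} = \frac{64}{31}$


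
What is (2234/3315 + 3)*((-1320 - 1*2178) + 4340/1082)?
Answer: -23021330392/1793415 ≈ -12837.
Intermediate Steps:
(2234/3315 + 3)*((-1320 - 1*2178) + 4340/1082) = (2234*(1/3315) + 3)*((-1320 - 2178) + 4340*(1/1082)) = (2234/3315 + 3)*(-3498 + 2170/541) = (12179/3315)*(-1890248/541) = -23021330392/1793415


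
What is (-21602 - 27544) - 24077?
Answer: -73223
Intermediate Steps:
(-21602 - 27544) - 24077 = -49146 - 24077 = -73223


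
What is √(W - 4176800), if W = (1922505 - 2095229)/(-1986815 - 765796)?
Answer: 2*I*√7911764733886092609/2752611 ≈ 2043.7*I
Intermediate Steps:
W = 172724/2752611 (W = -172724/(-2752611) = -172724*(-1/2752611) = 172724/2752611 ≈ 0.062749)
√(W - 4176800) = √(172724/2752611 - 4176800) = √(-11497105452076/2752611) = 2*I*√7911764733886092609/2752611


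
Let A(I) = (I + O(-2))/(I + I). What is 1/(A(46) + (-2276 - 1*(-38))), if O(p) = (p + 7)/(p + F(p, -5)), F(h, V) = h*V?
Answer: -736/1646795 ≈ -0.00044693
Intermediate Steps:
F(h, V) = V*h
O(p) = -(7 + p)/(4*p) (O(p) = (p + 7)/(p - 5*p) = (7 + p)/((-4*p)) = (7 + p)*(-1/(4*p)) = -(7 + p)/(4*p))
A(I) = (5/8 + I)/(2*I) (A(I) = (I + (¼)*(-7 - 1*(-2))/(-2))/(I + I) = (I + (¼)*(-½)*(-7 + 2))/((2*I)) = (I + (¼)*(-½)*(-5))*(1/(2*I)) = (I + 5/8)*(1/(2*I)) = (5/8 + I)*(1/(2*I)) = (5/8 + I)/(2*I))
1/(A(46) + (-2276 - 1*(-38))) = 1/((1/16)*(5 + 8*46)/46 + (-2276 - 1*(-38))) = 1/((1/16)*(1/46)*(5 + 368) + (-2276 + 38)) = 1/((1/16)*(1/46)*373 - 2238) = 1/(373/736 - 2238) = 1/(-1646795/736) = -736/1646795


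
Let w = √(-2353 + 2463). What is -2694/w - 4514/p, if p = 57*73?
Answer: -4514/4161 - 1347*√110/55 ≈ -257.95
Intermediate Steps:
p = 4161
w = √110 ≈ 10.488
-2694/w - 4514/p = -2694*√110/110 - 4514/4161 = -1347*√110/55 - 4514*1/4161 = -1347*√110/55 - 4514/4161 = -4514/4161 - 1347*√110/55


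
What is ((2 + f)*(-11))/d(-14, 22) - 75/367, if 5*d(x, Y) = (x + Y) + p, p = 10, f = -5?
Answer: 19735/2202 ≈ 8.9623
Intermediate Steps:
d(x, Y) = 2 + Y/5 + x/5 (d(x, Y) = ((x + Y) + 10)/5 = ((Y + x) + 10)/5 = (10 + Y + x)/5 = 2 + Y/5 + x/5)
((2 + f)*(-11))/d(-14, 22) - 75/367 = ((2 - 5)*(-11))/(2 + (⅕)*22 + (⅕)*(-14)) - 75/367 = (-3*(-11))/(2 + 22/5 - 14/5) - 75*1/367 = 33/(18/5) - 75/367 = 33*(5/18) - 75/367 = 55/6 - 75/367 = 19735/2202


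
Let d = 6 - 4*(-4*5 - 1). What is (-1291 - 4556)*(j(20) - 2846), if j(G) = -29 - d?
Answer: 17336355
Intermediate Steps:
d = 90 (d = 6 - 4*(-20 - 1) = 6 - 4*(-21) = 6 + 84 = 90)
j(G) = -119 (j(G) = -29 - 1*90 = -29 - 90 = -119)
(-1291 - 4556)*(j(20) - 2846) = (-1291 - 4556)*(-119 - 2846) = -5847*(-2965) = 17336355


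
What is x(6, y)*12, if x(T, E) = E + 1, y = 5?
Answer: 72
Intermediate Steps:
x(T, E) = 1 + E
x(6, y)*12 = (1 + 5)*12 = 6*12 = 72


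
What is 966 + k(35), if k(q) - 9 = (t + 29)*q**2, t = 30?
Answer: 73250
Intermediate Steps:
k(q) = 9 + 59*q**2 (k(q) = 9 + (30 + 29)*q**2 = 9 + 59*q**2)
966 + k(35) = 966 + (9 + 59*35**2) = 966 + (9 + 59*1225) = 966 + (9 + 72275) = 966 + 72284 = 73250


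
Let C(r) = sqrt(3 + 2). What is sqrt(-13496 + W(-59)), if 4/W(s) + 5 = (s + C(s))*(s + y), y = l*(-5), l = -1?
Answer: 2*sqrt(-10732693 + 182196*sqrt(5))/sqrt(3181 - 54*sqrt(5)) ≈ 116.17*I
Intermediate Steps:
C(r) = sqrt(5)
y = 5 (y = -1*(-5) = 5)
W(s) = 4/(-5 + (5 + s)*(s + sqrt(5))) (W(s) = 4/(-5 + (s + sqrt(5))*(s + 5)) = 4/(-5 + (s + sqrt(5))*(5 + s)) = 4/(-5 + (5 + s)*(s + sqrt(5))))
sqrt(-13496 + W(-59)) = sqrt(-13496 + 4/(-5 + (-59)**2 + 5*(-59) + 5*sqrt(5) - 59*sqrt(5))) = sqrt(-13496 + 4/(-5 + 3481 - 295 + 5*sqrt(5) - 59*sqrt(5))) = sqrt(-13496 + 4/(3181 - 54*sqrt(5)))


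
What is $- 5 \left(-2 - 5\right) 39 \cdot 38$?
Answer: $51870$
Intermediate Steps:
$- 5 \left(-2 - 5\right) 39 \cdot 38 = \left(-5\right) \left(-7\right) 39 \cdot 38 = 35 \cdot 39 \cdot 38 = 1365 \cdot 38 = 51870$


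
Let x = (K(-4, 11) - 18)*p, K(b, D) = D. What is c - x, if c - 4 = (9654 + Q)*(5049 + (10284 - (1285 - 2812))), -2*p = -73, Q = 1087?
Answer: 362187039/2 ≈ 1.8109e+8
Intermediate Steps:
p = 73/2 (p = -½*(-73) = 73/2 ≈ 36.500)
x = -511/2 (x = (11 - 18)*(73/2) = -7*73/2 = -511/2 ≈ -255.50)
c = 181093264 (c = 4 + (9654 + 1087)*(5049 + (10284 - (1285 - 2812))) = 4 + 10741*(5049 + (10284 - 1*(-1527))) = 4 + 10741*(5049 + (10284 + 1527)) = 4 + 10741*(5049 + 11811) = 4 + 10741*16860 = 4 + 181093260 = 181093264)
c - x = 181093264 - 1*(-511/2) = 181093264 + 511/2 = 362187039/2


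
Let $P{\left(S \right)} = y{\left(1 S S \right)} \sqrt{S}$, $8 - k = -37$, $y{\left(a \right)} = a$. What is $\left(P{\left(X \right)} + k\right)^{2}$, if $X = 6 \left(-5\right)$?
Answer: $-24297975 + 81000 i \sqrt{30} \approx -2.4298 \cdot 10^{7} + 4.4366 \cdot 10^{5} i$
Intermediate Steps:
$k = 45$ ($k = 8 - -37 = 8 + 37 = 45$)
$X = -30$
$P{\left(S \right)} = S^{\frac{5}{2}}$ ($P{\left(S \right)} = 1 S S \sqrt{S} = S S \sqrt{S} = S^{2} \sqrt{S} = S^{\frac{5}{2}}$)
$\left(P{\left(X \right)} + k\right)^{2} = \left(\left(-30\right)^{\frac{5}{2}} + 45\right)^{2} = \left(900 i \sqrt{30} + 45\right)^{2} = \left(45 + 900 i \sqrt{30}\right)^{2}$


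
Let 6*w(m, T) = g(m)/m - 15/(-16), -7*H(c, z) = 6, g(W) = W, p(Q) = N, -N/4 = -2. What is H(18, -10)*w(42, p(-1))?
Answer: -31/112 ≈ -0.27679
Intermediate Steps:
N = 8 (N = -4*(-2) = 8)
p(Q) = 8
H(c, z) = -6/7 (H(c, z) = -⅐*6 = -6/7)
w(m, T) = 31/96 (w(m, T) = (m/m - 15/(-16))/6 = (1 - 15*(-1/16))/6 = (1 + 15/16)/6 = (⅙)*(31/16) = 31/96)
H(18, -10)*w(42, p(-1)) = -6/7*31/96 = -31/112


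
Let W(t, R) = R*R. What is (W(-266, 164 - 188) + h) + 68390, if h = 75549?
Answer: 144515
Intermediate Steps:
W(t, R) = R²
(W(-266, 164 - 188) + h) + 68390 = ((164 - 188)² + 75549) + 68390 = ((-24)² + 75549) + 68390 = (576 + 75549) + 68390 = 76125 + 68390 = 144515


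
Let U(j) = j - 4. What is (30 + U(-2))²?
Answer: 576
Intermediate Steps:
U(j) = -4 + j
(30 + U(-2))² = (30 + (-4 - 2))² = (30 - 6)² = 24² = 576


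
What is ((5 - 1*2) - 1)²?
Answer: 4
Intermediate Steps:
((5 - 1*2) - 1)² = ((5 - 2) - 1)² = (3 - 1)² = 2² = 4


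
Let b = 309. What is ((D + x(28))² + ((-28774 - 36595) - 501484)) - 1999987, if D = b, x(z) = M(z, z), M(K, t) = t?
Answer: -2453271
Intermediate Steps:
x(z) = z
D = 309
((D + x(28))² + ((-28774 - 36595) - 501484)) - 1999987 = ((309 + 28)² + ((-28774 - 36595) - 501484)) - 1999987 = (337² + (-65369 - 501484)) - 1999987 = (113569 - 566853) - 1999987 = -453284 - 1999987 = -2453271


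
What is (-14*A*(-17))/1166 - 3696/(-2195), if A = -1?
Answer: 1893563/1279685 ≈ 1.4797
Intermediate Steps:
(-14*A*(-17))/1166 - 3696/(-2195) = (-14*(-1)*(-17))/1166 - 3696/(-2195) = (14*(-17))*(1/1166) - 3696*(-1/2195) = -238*1/1166 + 3696/2195 = -119/583 + 3696/2195 = 1893563/1279685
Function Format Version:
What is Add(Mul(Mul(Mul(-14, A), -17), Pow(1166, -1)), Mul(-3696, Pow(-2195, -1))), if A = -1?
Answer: Rational(1893563, 1279685) ≈ 1.4797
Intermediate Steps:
Add(Mul(Mul(Mul(-14, A), -17), Pow(1166, -1)), Mul(-3696, Pow(-2195, -1))) = Add(Mul(Mul(Mul(-14, -1), -17), Pow(1166, -1)), Mul(-3696, Pow(-2195, -1))) = Add(Mul(Mul(14, -17), Rational(1, 1166)), Mul(-3696, Rational(-1, 2195))) = Add(Mul(-238, Rational(1, 1166)), Rational(3696, 2195)) = Add(Rational(-119, 583), Rational(3696, 2195)) = Rational(1893563, 1279685)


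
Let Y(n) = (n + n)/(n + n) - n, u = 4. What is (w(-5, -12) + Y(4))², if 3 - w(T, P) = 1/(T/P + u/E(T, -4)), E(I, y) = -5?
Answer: 3600/529 ≈ 6.8053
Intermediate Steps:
w(T, P) = 3 - 1/(-⅘ + T/P) (w(T, P) = 3 - 1/(T/P + 4/(-5)) = 3 - 1/(T/P + 4*(-⅕)) = 3 - 1/(T/P - ⅘) = 3 - 1/(-⅘ + T/P))
Y(n) = 1 - n (Y(n) = (2*n)/((2*n)) - n = (2*n)*(1/(2*n)) - n = 1 - n)
(w(-5, -12) + Y(4))² = ((-15*(-5) + 17*(-12))/(-5*(-5) + 4*(-12)) + (1 - 1*4))² = ((75 - 204)/(25 - 48) + (1 - 4))² = (-129/(-23) - 3)² = (-1/23*(-129) - 3)² = (129/23 - 3)² = (60/23)² = 3600/529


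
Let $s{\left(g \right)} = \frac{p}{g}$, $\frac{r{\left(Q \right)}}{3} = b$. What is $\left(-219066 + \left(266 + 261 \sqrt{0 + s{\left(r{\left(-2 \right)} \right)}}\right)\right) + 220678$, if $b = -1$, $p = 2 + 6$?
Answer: $1878 + 174 i \sqrt{6} \approx 1878.0 + 426.21 i$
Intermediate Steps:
$p = 8$
$r{\left(Q \right)} = -3$ ($r{\left(Q \right)} = 3 \left(-1\right) = -3$)
$s{\left(g \right)} = \frac{8}{g}$
$\left(-219066 + \left(266 + 261 \sqrt{0 + s{\left(r{\left(-2 \right)} \right)}}\right)\right) + 220678 = \left(-219066 + \left(266 + 261 \sqrt{0 + \frac{8}{-3}}\right)\right) + 220678 = \left(-219066 + \left(266 + 261 \sqrt{0 + 8 \left(- \frac{1}{3}\right)}\right)\right) + 220678 = \left(-219066 + \left(266 + 261 \sqrt{0 - \frac{8}{3}}\right)\right) + 220678 = \left(-219066 + \left(266 + 261 \sqrt{- \frac{8}{3}}\right)\right) + 220678 = \left(-219066 + \left(266 + 261 \frac{2 i \sqrt{6}}{3}\right)\right) + 220678 = \left(-219066 + \left(266 + 174 i \sqrt{6}\right)\right) + 220678 = \left(-218800 + 174 i \sqrt{6}\right) + 220678 = 1878 + 174 i \sqrt{6}$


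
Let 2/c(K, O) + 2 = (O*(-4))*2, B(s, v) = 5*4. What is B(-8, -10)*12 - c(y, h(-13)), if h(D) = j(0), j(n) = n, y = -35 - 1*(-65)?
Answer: 241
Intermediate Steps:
y = 30 (y = -35 + 65 = 30)
B(s, v) = 20
h(D) = 0
c(K, O) = 2/(-2 - 8*O) (c(K, O) = 2/(-2 + (O*(-4))*2) = 2/(-2 - 4*O*2) = 2/(-2 - 8*O))
B(-8, -10)*12 - c(y, h(-13)) = 20*12 - (-1)/(1 + 4*0) = 240 - (-1)/(1 + 0) = 240 - (-1)/1 = 240 - (-1) = 240 - 1*(-1) = 240 + 1 = 241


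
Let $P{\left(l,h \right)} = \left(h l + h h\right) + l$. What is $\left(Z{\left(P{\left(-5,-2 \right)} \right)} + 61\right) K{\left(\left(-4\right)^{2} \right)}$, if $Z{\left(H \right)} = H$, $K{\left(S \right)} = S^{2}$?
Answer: $17920$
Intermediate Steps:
$P{\left(l,h \right)} = l + h^{2} + h l$ ($P{\left(l,h \right)} = \left(h l + h^{2}\right) + l = \left(h^{2} + h l\right) + l = l + h^{2} + h l$)
$\left(Z{\left(P{\left(-5,-2 \right)} \right)} + 61\right) K{\left(\left(-4\right)^{2} \right)} = \left(\left(-5 + \left(-2\right)^{2} - -10\right) + 61\right) \left(\left(-4\right)^{2}\right)^{2} = \left(\left(-5 + 4 + 10\right) + 61\right) 16^{2} = \left(9 + 61\right) 256 = 70 \cdot 256 = 17920$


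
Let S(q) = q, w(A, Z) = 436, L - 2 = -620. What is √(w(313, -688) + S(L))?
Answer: I*√182 ≈ 13.491*I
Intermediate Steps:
L = -618 (L = 2 - 620 = -618)
√(w(313, -688) + S(L)) = √(436 - 618) = √(-182) = I*√182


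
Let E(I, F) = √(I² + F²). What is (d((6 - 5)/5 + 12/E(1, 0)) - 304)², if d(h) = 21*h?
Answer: 57121/25 ≈ 2284.8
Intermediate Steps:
E(I, F) = √(F² + I²)
(d((6 - 5)/5 + 12/E(1, 0)) - 304)² = (21*((6 - 5)/5 + 12/(√(0² + 1²))) - 304)² = (21*(1*(⅕) + 12/(√(0 + 1))) - 304)² = (21*(⅕ + 12/(√1)) - 304)² = (21*(⅕ + 12/1) - 304)² = (21*(⅕ + 12*1) - 304)² = (21*(⅕ + 12) - 304)² = (21*(61/5) - 304)² = (1281/5 - 304)² = (-239/5)² = 57121/25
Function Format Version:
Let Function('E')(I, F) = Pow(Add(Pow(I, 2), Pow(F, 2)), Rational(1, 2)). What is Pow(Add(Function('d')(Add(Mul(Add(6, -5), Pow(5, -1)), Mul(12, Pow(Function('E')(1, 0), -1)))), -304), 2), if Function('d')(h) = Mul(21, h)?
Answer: Rational(57121, 25) ≈ 2284.8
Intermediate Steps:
Function('E')(I, F) = Pow(Add(Pow(F, 2), Pow(I, 2)), Rational(1, 2))
Pow(Add(Function('d')(Add(Mul(Add(6, -5), Pow(5, -1)), Mul(12, Pow(Function('E')(1, 0), -1)))), -304), 2) = Pow(Add(Mul(21, Add(Mul(Add(6, -5), Pow(5, -1)), Mul(12, Pow(Pow(Add(Pow(0, 2), Pow(1, 2)), Rational(1, 2)), -1)))), -304), 2) = Pow(Add(Mul(21, Add(Mul(1, Rational(1, 5)), Mul(12, Pow(Pow(Add(0, 1), Rational(1, 2)), -1)))), -304), 2) = Pow(Add(Mul(21, Add(Rational(1, 5), Mul(12, Pow(Pow(1, Rational(1, 2)), -1)))), -304), 2) = Pow(Add(Mul(21, Add(Rational(1, 5), Mul(12, Pow(1, -1)))), -304), 2) = Pow(Add(Mul(21, Add(Rational(1, 5), Mul(12, 1))), -304), 2) = Pow(Add(Mul(21, Add(Rational(1, 5), 12)), -304), 2) = Pow(Add(Mul(21, Rational(61, 5)), -304), 2) = Pow(Add(Rational(1281, 5), -304), 2) = Pow(Rational(-239, 5), 2) = Rational(57121, 25)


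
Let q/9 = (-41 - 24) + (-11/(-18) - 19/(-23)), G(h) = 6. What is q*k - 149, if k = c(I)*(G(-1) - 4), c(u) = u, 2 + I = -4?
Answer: 154463/23 ≈ 6715.8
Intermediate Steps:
I = -6 (I = -2 - 4 = -6)
q = -26315/46 (q = 9*((-41 - 24) + (-11/(-18) - 19/(-23))) = 9*(-65 + (-11*(-1/18) - 19*(-1/23))) = 9*(-65 + (11/18 + 19/23)) = 9*(-65 + 595/414) = 9*(-26315/414) = -26315/46 ≈ -572.07)
k = -12 (k = -6*(6 - 4) = -6*2 = -12)
q*k - 149 = -26315/46*(-12) - 149 = 157890/23 - 149 = 154463/23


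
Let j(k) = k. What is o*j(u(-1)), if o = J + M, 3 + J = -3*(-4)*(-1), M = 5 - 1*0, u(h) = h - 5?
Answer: 60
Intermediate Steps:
u(h) = -5 + h
M = 5 (M = 5 + 0 = 5)
J = -15 (J = -3 - 3*(-4)*(-1) = -3 + 12*(-1) = -3 - 12 = -15)
o = -10 (o = -15 + 5 = -10)
o*j(u(-1)) = -10*(-5 - 1) = -10*(-6) = 60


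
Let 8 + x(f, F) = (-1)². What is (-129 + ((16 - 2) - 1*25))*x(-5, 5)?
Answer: 980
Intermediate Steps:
x(f, F) = -7 (x(f, F) = -8 + (-1)² = -8 + 1 = -7)
(-129 + ((16 - 2) - 1*25))*x(-5, 5) = (-129 + ((16 - 2) - 1*25))*(-7) = (-129 + (14 - 25))*(-7) = (-129 - 11)*(-7) = -140*(-7) = 980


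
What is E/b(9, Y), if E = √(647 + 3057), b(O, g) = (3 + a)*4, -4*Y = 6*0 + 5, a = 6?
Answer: √926/18 ≈ 1.6906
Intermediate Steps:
Y = -5/4 (Y = -(6*0 + 5)/4 = -(0 + 5)/4 = -¼*5 = -5/4 ≈ -1.2500)
b(O, g) = 36 (b(O, g) = (3 + 6)*4 = 9*4 = 36)
E = 2*√926 (E = √3704 = 2*√926 ≈ 60.860)
E/b(9, Y) = (2*√926)/36 = (2*√926)*(1/36) = √926/18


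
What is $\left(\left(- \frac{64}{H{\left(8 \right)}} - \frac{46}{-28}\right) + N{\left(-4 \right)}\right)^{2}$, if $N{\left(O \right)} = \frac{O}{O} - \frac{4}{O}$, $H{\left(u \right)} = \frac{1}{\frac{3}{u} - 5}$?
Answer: $\frac{17598025}{196} \approx 89786.0$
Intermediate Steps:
$H{\left(u \right)} = \frac{1}{-5 + \frac{3}{u}}$
$N{\left(O \right)} = 1 - \frac{4}{O}$
$\left(\left(- \frac{64}{H{\left(8 \right)}} - \frac{46}{-28}\right) + N{\left(-4 \right)}\right)^{2} = \left(\left(- \frac{64}{\left(-1\right) 8 \frac{1}{-3 + 5 \cdot 8}} - \frac{46}{-28}\right) + \frac{-4 - 4}{-4}\right)^{2} = \left(\left(- \frac{64}{\left(-1\right) 8 \frac{1}{-3 + 40}} - - \frac{23}{14}\right) - -2\right)^{2} = \left(\left(- \frac{64}{\left(-1\right) 8 \cdot \frac{1}{37}} + \frac{23}{14}\right) + 2\right)^{2} = \left(\left(- \frac{64}{- \frac{8}{37}} + \frac{23}{14}\right) + 2\right)^{2} = \left(\left(\left(-64\right) \left(- \frac{37}{8}\right) + \frac{23}{14}\right) + 2\right)^{2} = \left(\left(296 + \frac{23}{14}\right) + 2\right)^{2} = \left(\frac{4167}{14} + 2\right)^{2} = \left(\frac{4195}{14}\right)^{2} = \frac{17598025}{196}$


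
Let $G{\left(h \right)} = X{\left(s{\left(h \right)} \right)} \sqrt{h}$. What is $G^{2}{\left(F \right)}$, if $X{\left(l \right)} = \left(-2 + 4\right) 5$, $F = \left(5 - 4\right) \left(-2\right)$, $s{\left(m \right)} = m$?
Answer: $-200$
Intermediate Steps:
$F = -2$ ($F = 1 \left(-2\right) = -2$)
$X{\left(l \right)} = 10$ ($X{\left(l \right)} = 2 \cdot 5 = 10$)
$G{\left(h \right)} = 10 \sqrt{h}$
$G^{2}{\left(F \right)} = \left(10 \sqrt{-2}\right)^{2} = \left(10 i \sqrt{2}\right)^{2} = -200$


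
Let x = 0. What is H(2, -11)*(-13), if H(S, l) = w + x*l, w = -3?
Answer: 39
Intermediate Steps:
H(S, l) = -3 (H(S, l) = -3 + 0*l = -3 + 0 = -3)
H(2, -11)*(-13) = -3*(-13) = 39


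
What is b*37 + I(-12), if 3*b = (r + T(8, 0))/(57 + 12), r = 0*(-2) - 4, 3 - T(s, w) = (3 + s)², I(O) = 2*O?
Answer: -9482/207 ≈ -45.807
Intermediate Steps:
T(s, w) = 3 - (3 + s)²
r = -4 (r = 0 - 4 = -4)
b = -122/207 (b = ((-4 + (3 - (3 + 8)²))/(57 + 12))/3 = ((-4 + (3 - 1*11²))/69)/3 = ((-4 + (3 - 1*121))*(1/69))/3 = ((-4 + (3 - 121))*(1/69))/3 = ((-4 - 118)*(1/69))/3 = (-122*1/69)/3 = (⅓)*(-122/69) = -122/207 ≈ -0.58937)
b*37 + I(-12) = -122/207*37 + 2*(-12) = -4514/207 - 24 = -9482/207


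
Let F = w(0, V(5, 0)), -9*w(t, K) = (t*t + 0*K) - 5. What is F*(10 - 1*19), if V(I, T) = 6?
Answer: -5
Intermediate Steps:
w(t, K) = 5/9 - t²/9 (w(t, K) = -((t*t + 0*K) - 5)/9 = -((t² + 0) - 5)/9 = -(t² - 5)/9 = -(-5 + t²)/9 = 5/9 - t²/9)
F = 5/9 (F = 5/9 - ⅑*0² = 5/9 - ⅑*0 = 5/9 + 0 = 5/9 ≈ 0.55556)
F*(10 - 1*19) = 5*(10 - 1*19)/9 = 5*(10 - 19)/9 = (5/9)*(-9) = -5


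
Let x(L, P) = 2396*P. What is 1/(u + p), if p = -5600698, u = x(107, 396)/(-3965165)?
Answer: -3965165/22207692633986 ≈ -1.7855e-7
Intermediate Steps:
u = -948816/3965165 (u = (2396*396)/(-3965165) = 948816*(-1/3965165) = -948816/3965165 ≈ -0.23929)
1/(u + p) = 1/(-948816/3965165 - 5600698) = 1/(-22207692633986/3965165) = -3965165/22207692633986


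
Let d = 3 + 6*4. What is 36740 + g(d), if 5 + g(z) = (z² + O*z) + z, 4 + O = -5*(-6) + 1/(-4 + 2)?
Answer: 76359/2 ≈ 38180.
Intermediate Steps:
d = 27 (d = 3 + 24 = 27)
O = 51/2 (O = -4 + (-5*(-6) + 1/(-4 + 2)) = -4 + (30 + 1/(-2)) = -4 + (30 - ½) = -4 + 59/2 = 51/2 ≈ 25.500)
g(z) = -5 + z² + 53*z/2 (g(z) = -5 + ((z² + 51*z/2) + z) = -5 + (z² + 53*z/2) = -5 + z² + 53*z/2)
36740 + g(d) = 36740 + (-5 + 27² + (53/2)*27) = 36740 + (-5 + 729 + 1431/2) = 36740 + 2879/2 = 76359/2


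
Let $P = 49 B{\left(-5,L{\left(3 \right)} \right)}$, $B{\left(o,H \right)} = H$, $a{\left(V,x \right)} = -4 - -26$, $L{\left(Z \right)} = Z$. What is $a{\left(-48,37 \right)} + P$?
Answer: $169$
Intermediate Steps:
$a{\left(V,x \right)} = 22$ ($a{\left(V,x \right)} = -4 + 26 = 22$)
$P = 147$ ($P = 49 \cdot 3 = 147$)
$a{\left(-48,37 \right)} + P = 22 + 147 = 169$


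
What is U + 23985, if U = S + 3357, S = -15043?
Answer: 12299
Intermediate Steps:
U = -11686 (U = -15043 + 3357 = -11686)
U + 23985 = -11686 + 23985 = 12299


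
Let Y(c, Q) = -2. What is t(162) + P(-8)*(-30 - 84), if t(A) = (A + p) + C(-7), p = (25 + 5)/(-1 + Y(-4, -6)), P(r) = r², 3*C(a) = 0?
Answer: -7144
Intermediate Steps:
C(a) = 0 (C(a) = (⅓)*0 = 0)
p = -10 (p = (25 + 5)/(-1 - 2) = 30/(-3) = 30*(-⅓) = -10)
t(A) = -10 + A (t(A) = (A - 10) + 0 = (-10 + A) + 0 = -10 + A)
t(162) + P(-8)*(-30 - 84) = (-10 + 162) + (-8)²*(-30 - 84) = 152 + 64*(-114) = 152 - 7296 = -7144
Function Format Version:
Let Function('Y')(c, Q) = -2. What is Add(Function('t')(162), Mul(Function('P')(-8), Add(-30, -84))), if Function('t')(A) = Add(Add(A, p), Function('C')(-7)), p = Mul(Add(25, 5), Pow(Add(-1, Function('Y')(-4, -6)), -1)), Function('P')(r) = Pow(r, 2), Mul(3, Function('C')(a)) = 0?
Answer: -7144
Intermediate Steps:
Function('C')(a) = 0 (Function('C')(a) = Mul(Rational(1, 3), 0) = 0)
p = -10 (p = Mul(Add(25, 5), Pow(Add(-1, -2), -1)) = Mul(30, Pow(-3, -1)) = Mul(30, Rational(-1, 3)) = -10)
Function('t')(A) = Add(-10, A) (Function('t')(A) = Add(Add(A, -10), 0) = Add(Add(-10, A), 0) = Add(-10, A))
Add(Function('t')(162), Mul(Function('P')(-8), Add(-30, -84))) = Add(Add(-10, 162), Mul(Pow(-8, 2), Add(-30, -84))) = Add(152, Mul(64, -114)) = Add(152, -7296) = -7144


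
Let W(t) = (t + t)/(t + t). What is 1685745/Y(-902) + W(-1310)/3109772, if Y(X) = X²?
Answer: 327642713359/158132683643 ≈ 2.0719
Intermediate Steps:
W(t) = 1 (W(t) = (2*t)/((2*t)) = (2*t)*(1/(2*t)) = 1)
1685745/Y(-902) + W(-1310)/3109772 = 1685745/((-902)²) + 1/3109772 = 1685745/813604 + 1*(1/3109772) = 1685745*(1/813604) + 1/3109772 = 1685745/813604 + 1/3109772 = 327642713359/158132683643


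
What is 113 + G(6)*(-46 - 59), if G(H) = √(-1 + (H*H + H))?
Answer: 113 - 105*√41 ≈ -559.33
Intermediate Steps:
G(H) = √(-1 + H + H²) (G(H) = √(-1 + (H² + H)) = √(-1 + (H + H²)) = √(-1 + H + H²))
113 + G(6)*(-46 - 59) = 113 + √(-1 + 6 + 6²)*(-46 - 59) = 113 + √(-1 + 6 + 36)*(-105) = 113 + √41*(-105) = 113 - 105*√41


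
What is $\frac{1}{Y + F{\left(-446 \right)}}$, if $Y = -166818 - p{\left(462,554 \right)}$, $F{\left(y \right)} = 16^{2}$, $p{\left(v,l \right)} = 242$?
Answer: $- \frac{1}{166804} \approx -5.9951 \cdot 10^{-6}$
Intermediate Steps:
$F{\left(y \right)} = 256$
$Y = -167060$ ($Y = -166818 - 242 = -167060$)
$\frac{1}{Y + F{\left(-446 \right)}} = \frac{1}{-167060 + 256} = \frac{1}{-166804} = - \frac{1}{166804}$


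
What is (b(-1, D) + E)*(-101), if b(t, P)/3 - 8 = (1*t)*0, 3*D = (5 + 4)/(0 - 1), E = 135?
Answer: -16059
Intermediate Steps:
D = -3 (D = ((5 + 4)/(0 - 1))/3 = (9/(-1))/3 = (9*(-1))/3 = (⅓)*(-9) = -3)
b(t, P) = 24 (b(t, P) = 24 + 3*((1*t)*0) = 24 + 3*(t*0) = 24 + 3*0 = 24 + 0 = 24)
(b(-1, D) + E)*(-101) = (24 + 135)*(-101) = 159*(-101) = -16059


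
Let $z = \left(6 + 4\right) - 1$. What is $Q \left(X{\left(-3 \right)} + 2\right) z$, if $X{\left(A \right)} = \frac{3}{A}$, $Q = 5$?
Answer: $45$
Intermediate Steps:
$z = 9$ ($z = 10 - 1 = 9$)
$Q \left(X{\left(-3 \right)} + 2\right) z = 5 \left(\frac{3}{-3} + 2\right) 9 = 5 \left(3 \left(- \frac{1}{3}\right) + 2\right) 9 = 5 \left(-1 + 2\right) 9 = 5 \cdot 1 \cdot 9 = 5 \cdot 9 = 45$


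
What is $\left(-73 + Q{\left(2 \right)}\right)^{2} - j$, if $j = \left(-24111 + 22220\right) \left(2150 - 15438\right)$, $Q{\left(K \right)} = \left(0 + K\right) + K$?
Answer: $-25122847$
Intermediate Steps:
$Q{\left(K \right)} = 2 K$ ($Q{\left(K \right)} = K + K = 2 K$)
$j = 25127608$ ($j = \left(-1891\right) \left(-13288\right) = 25127608$)
$\left(-73 + Q{\left(2 \right)}\right)^{2} - j = \left(-73 + 2 \cdot 2\right)^{2} - 25127608 = \left(-73 + 4\right)^{2} - 25127608 = \left(-69\right)^{2} - 25127608 = 4761 - 25127608 = -25122847$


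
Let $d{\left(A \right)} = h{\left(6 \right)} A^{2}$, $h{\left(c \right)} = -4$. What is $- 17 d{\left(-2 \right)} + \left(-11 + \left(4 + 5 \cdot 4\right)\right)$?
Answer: $285$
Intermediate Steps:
$d{\left(A \right)} = - 4 A^{2}$
$- 17 d{\left(-2 \right)} + \left(-11 + \left(4 + 5 \cdot 4\right)\right) = - 17 \left(- 4 \left(-2\right)^{2}\right) + \left(-11 + \left(4 + 5 \cdot 4\right)\right) = - 17 \left(\left(-4\right) 4\right) + \left(-11 + \left(4 + 20\right)\right) = \left(-17\right) \left(-16\right) + \left(-11 + 24\right) = 272 + 13 = 285$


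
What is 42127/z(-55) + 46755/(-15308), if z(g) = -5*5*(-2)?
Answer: 321271183/382700 ≈ 839.49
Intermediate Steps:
z(g) = 50 (z(g) = -25*(-2) = 50)
42127/z(-55) + 46755/(-15308) = 42127/50 + 46755/(-15308) = 42127*(1/50) + 46755*(-1/15308) = 42127/50 - 46755/15308 = 321271183/382700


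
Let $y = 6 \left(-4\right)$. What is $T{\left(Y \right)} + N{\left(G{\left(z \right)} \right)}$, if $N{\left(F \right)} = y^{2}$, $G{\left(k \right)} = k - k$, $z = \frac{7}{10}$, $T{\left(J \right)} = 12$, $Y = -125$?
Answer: $588$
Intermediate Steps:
$z = \frac{7}{10}$ ($z = 7 \cdot \frac{1}{10} = \frac{7}{10} \approx 0.7$)
$y = -24$
$G{\left(k \right)} = 0$
$N{\left(F \right)} = 576$ ($N{\left(F \right)} = \left(-24\right)^{2} = 576$)
$T{\left(Y \right)} + N{\left(G{\left(z \right)} \right)} = 12 + 576 = 588$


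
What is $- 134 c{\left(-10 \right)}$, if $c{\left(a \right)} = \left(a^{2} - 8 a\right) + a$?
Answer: $-22780$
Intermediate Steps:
$c{\left(a \right)} = a^{2} - 7 a$
$- 134 c{\left(-10 \right)} = - 134 \left(- 10 \left(-7 - 10\right)\right) = - 134 \left(\left(-10\right) \left(-17\right)\right) = \left(-134\right) 170 = -22780$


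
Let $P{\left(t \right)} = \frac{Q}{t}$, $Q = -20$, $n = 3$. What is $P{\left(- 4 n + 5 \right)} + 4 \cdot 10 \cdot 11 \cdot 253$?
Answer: $\frac{779260}{7} \approx 1.1132 \cdot 10^{5}$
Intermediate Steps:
$P{\left(t \right)} = - \frac{20}{t}$
$P{\left(- 4 n + 5 \right)} + 4 \cdot 10 \cdot 11 \cdot 253 = - \frac{20}{\left(-4\right) 3 + 5} + 4 \cdot 10 \cdot 11 \cdot 253 = - \frac{20}{-12 + 5} + 40 \cdot 11 \cdot 253 = - \frac{20}{-7} + 440 \cdot 253 = \left(-20\right) \left(- \frac{1}{7}\right) + 111320 = \frac{20}{7} + 111320 = \frac{779260}{7}$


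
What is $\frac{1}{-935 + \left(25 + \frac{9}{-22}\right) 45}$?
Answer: $\frac{22}{3775} \approx 0.0058278$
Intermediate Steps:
$\frac{1}{-935 + \left(25 + \frac{9}{-22}\right) 45} = \frac{1}{-935 + \left(25 + 9 \left(- \frac{1}{22}\right)\right) 45} = \frac{1}{-935 + \left(25 - \frac{9}{22}\right) 45} = \frac{1}{-935 + \frac{541}{22} \cdot 45} = \frac{1}{-935 + \frac{24345}{22}} = \frac{1}{\frac{3775}{22}} = \frac{22}{3775}$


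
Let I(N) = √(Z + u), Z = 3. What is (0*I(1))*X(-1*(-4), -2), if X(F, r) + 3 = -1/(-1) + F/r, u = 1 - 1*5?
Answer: 0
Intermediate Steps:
u = -4 (u = 1 - 5 = -4)
I(N) = I (I(N) = √(3 - 4) = √(-1) = I)
X(F, r) = -2 + F/r (X(F, r) = -3 + (-1/(-1) + F/r) = -3 + (-1*(-1) + F/r) = -3 + (1 + F/r) = -2 + F/r)
(0*I(1))*X(-1*(-4), -2) = (0*I)*(-2 - 1*(-4)/(-2)) = 0*(-2 + 4*(-½)) = 0*(-2 - 2) = 0*(-4) = 0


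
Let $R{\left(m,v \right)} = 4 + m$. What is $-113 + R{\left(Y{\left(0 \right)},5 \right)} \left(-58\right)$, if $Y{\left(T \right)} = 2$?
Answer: $-461$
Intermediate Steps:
$-113 + R{\left(Y{\left(0 \right)},5 \right)} \left(-58\right) = -113 + \left(4 + 2\right) \left(-58\right) = -113 + 6 \left(-58\right) = -113 - 348 = -461$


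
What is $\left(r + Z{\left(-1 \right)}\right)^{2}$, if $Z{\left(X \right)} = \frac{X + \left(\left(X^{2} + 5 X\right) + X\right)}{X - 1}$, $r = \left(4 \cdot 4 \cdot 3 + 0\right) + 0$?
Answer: $2601$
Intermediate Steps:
$r = 48$ ($r = \left(16 \cdot 3 + 0\right) + 0 = \left(48 + 0\right) + 0 = 48 + 0 = 48$)
$Z{\left(X \right)} = \frac{X^{2} + 7 X}{-1 + X}$ ($Z{\left(X \right)} = \frac{X + \left(X^{2} + 6 X\right)}{-1 + X} = \frac{X^{2} + 7 X}{-1 + X}$)
$\left(r + Z{\left(-1 \right)}\right)^{2} = \left(48 - \frac{7 - 1}{-1 - 1}\right)^{2} = \left(48 - \frac{1}{-2} \cdot 6\right)^{2} = \left(48 - \left(- \frac{1}{2}\right) 6\right)^{2} = \left(48 + 3\right)^{2} = 51^{2} = 2601$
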